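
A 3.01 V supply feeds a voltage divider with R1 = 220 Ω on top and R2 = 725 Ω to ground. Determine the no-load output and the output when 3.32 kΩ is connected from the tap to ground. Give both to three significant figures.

Unloaded: 2.31 V; loaded: 2.20 V

Open-circuit: V = 3.01 × 725/(220 + 725) = 2.31 V.
With the load, R2 becomes R2‖R_L = 595.1 Ω, so V = 3.01 × 595.1/815.1 = 2.20 V.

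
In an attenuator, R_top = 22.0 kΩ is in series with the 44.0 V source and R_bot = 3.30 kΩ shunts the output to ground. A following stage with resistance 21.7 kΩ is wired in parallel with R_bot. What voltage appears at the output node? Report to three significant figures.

The load sits in parallel with R_bot: R_bot‖R_L = (3.30 × 21.7) / (3.30 + 21.7) = 2.864 kΩ.
V_out = 44.0 × 2.864 / (22.0 + 2.864) = 44.0 × 2.864/24.86 = 5.07 V.

V_out ≈ 5.07 V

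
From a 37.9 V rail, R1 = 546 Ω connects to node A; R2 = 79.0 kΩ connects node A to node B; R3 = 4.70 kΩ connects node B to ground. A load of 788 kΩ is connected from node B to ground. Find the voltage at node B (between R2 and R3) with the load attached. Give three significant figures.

At node B, R3 is in parallel with the load: R3‖R_L = 4672 Ω.
Below node A the resistance is R2 + (R3‖R_L) = 83670 Ω, so V_A = 37.9 × 83670/84220 = 37.65 V.
Then V_B = V_A × (R3‖R_L)/(R2 + R3‖R_L) = 37.65 × 4672/83670 = 2.10 V.

V ≈ 2.10 V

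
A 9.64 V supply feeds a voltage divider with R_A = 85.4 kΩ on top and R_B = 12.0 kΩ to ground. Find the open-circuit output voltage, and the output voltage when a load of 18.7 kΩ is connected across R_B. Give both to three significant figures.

Open-circuit: V = 9.64 × 12.0/(85.4 + 12.0) = 1.19 V.
With the load, R_B becomes R_B‖R_L = 7.309 kΩ, so V = 9.64 × 7.309/92.71 = 0.760 V.

Unloaded: 1.19 V; loaded: 0.760 V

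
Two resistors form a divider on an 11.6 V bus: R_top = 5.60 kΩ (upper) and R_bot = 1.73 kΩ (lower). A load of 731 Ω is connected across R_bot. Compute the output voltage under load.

V_out ≈ 0.975 V

The load sits in parallel with R_bot: R_bot‖R_L = (1730 × 731) / (1730 + 731) = 513.9 Ω.
V_out = 11.6 × 513.9 / (5600 + 513.9) = 11.6 × 513.9/6114 = 0.975 V.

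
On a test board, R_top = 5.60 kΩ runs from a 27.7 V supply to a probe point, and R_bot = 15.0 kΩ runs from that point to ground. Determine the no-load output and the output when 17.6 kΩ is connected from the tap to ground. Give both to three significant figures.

Open-circuit: V = 27.7 × 15.0/(5.60 + 15.0) = 20.2 V.
With the load, R_bot becomes R_bot‖R_L = 8.098 kΩ, so V = 27.7 × 8.098/13.70 = 16.4 V.

Unloaded: 20.2 V; loaded: 16.4 V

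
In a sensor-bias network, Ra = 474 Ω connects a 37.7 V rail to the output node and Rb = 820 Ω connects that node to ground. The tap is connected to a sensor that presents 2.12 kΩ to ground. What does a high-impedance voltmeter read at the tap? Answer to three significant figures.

The load sits in parallel with Rb: Rb‖R_L = (820 × 2120) / (820 + 2120) = 591.3 Ω.
V_out = 37.7 × 591.3 / (474 + 591.3) = 37.7 × 591.3/1065 = 20.9 V.

V_out ≈ 20.9 V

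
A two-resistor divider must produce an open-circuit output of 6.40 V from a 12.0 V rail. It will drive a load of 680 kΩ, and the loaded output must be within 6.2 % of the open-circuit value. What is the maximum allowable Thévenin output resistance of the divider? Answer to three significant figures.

R_th ≤ 44.9 kΩ

Loading drop = R_th/(R_th + R_L) ≤ 0.0620, so R_th ≤ R_L · ε/(1−ε) = 680 kΩ × 0.0620/0.9380 = 44.9 kΩ.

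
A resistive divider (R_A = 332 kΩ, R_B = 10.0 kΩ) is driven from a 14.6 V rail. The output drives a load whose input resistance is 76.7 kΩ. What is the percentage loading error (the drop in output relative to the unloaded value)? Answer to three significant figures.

Unloaded V = 14.6 × 10.0/342.0 = 0.42690 V.
Loaded: R_B‖R_L = 8.847 kΩ, giving V = 14.6 × 8.847/340.8 = 0.37894 V.
Drop = (0.42690 − 0.37894) / 0.42690 = 11.2 %.

11.2 %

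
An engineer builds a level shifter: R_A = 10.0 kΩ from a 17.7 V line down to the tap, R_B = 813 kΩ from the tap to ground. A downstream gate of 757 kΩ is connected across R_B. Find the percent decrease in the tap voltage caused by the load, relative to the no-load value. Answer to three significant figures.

The divider's output (Thévenin) resistance is R_A‖R_B = 9.878 kΩ.
Fractional drop under load = R_th/(R_th + R_L) = 9.878 / (9.878 + 757) = 0.01288.
So the output falls by 1.29 %.

1.29 %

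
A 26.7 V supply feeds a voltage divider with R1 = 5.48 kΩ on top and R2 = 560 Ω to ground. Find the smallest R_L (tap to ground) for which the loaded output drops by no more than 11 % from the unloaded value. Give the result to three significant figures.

Output resistance R_th = R1‖R2 = (5480 × 560)/6040 = 508.1 Ω.
The fractional drop is R_th/(R_th + R_L); requiring this ≤ 0.110 gives R_L ≥ R_th(1/0.110 − 1) = 508.1 × 8.091 = 4.11 kΩ.

R_L(min) ≈ 4.11 kΩ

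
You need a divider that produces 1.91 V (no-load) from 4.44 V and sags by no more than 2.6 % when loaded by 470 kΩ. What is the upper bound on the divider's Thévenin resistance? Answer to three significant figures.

R_th ≤ 12.5 kΩ

Loading drop = R_th/(R_th + R_L) ≤ 0.0260, so R_th ≤ R_L · ε/(1−ε) = 470 kΩ × 0.0260/0.9740 = 12.5 kΩ.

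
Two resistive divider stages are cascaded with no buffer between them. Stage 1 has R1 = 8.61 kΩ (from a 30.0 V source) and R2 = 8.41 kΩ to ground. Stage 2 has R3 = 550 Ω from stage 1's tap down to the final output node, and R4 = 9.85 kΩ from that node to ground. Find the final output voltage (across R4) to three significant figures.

Stage 2 presents R3+R4 = 10400 Ω as a load on stage 1's tap.
Stage 1's lower leg becomes R2‖(R3+R4) = 4650 Ω, so V_mid = 30.0 × 4650/13260 = 10.52 V.
Stage 2 is itself unloaded: V_out = V_mid × R4/(R3+R4) = 10.52 × 9850/10400 = 9.96 V.

V_out ≈ 9.96 V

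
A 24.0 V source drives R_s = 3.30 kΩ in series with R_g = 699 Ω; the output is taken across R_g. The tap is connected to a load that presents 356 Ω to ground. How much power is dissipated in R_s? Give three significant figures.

P ≈ 152 mW

Total resistance from the source is R_s + (R_g‖R_L) = 3536 Ω, so I = 24.0/3536 Ω = 6.788 mA.
P = I²·R_s = (6.788 mA)² × 3.30 kΩ = 152 mW.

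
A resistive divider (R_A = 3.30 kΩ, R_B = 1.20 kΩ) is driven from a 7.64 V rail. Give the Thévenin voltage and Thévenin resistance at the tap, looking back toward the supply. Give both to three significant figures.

V_th = 2.04 V, R_th = 880 Ω

V_th is the open-circuit tap voltage: 7.64 × 1.20/(3.30 + 1.20) = 2.04 V.
With the supply zeroed, R_A and R_B appear in parallel from the tap: R_th = R_A‖R_B = (3.30 × 1.20)/4.500 = 880 Ω.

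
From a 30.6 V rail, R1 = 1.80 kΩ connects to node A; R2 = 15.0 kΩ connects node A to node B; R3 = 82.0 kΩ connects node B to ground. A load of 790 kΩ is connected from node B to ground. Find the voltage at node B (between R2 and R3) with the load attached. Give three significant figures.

At node B, R3 is in parallel with the load: R3‖R_L = 74.29 kΩ.
Below node A the resistance is R2 + (R3‖R_L) = 89.29 kΩ, so V_A = 30.6 × 89.29/91.09 = 30.00 V.
Then V_B = V_A × (R3‖R_L)/(R2 + R3‖R_L) = 30.00 × 74.29/89.29 = 25.0 V.

V ≈ 25.0 V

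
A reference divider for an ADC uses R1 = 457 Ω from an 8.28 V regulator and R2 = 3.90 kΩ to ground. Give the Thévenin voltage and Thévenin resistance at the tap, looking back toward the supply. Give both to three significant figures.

V_th = 7.41 V, R_th = 409 Ω

V_th is the open-circuit tap voltage: 8.28 × 3900/(457 + 3900) = 7.41 V.
With the supply zeroed, R1 and R2 appear in parallel from the tap: R_th = R1‖R2 = (457 × 3900)/4357 = 409 Ω.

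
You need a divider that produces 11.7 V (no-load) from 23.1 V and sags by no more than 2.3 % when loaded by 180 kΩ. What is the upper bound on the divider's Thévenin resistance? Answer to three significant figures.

Loading drop = R_th/(R_th + R_L) ≤ 0.0230, so R_th ≤ R_L · ε/(1−ε) = 180 kΩ × 0.0230/0.9770 = 4.24 kΩ.

R_th ≤ 4.24 kΩ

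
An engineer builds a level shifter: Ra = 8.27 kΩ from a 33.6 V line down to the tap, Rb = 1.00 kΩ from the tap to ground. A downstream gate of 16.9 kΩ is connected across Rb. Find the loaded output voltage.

The load sits in parallel with Rb: Rb‖R_L = (1.00 × 16.9) / (1.00 + 16.9) = 0.9441 kΩ.
V_out = 33.6 × 0.9441 / (8.27 + 0.9441) = 33.6 × 0.9441/9.214 = 3.44 V.

V_out ≈ 3.44 V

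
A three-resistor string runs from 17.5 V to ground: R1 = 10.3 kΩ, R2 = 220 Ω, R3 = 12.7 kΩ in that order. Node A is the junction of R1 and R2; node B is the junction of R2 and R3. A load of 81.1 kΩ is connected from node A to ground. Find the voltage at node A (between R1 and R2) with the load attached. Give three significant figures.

V ≈ 9.09 V

Below node A the series string R2+R3 = 12920 Ω sits in parallel with the 81100 Ω load: 11140 Ω.
V_A = 17.5 × 11140/(10300 + 11140) = 9.09 V.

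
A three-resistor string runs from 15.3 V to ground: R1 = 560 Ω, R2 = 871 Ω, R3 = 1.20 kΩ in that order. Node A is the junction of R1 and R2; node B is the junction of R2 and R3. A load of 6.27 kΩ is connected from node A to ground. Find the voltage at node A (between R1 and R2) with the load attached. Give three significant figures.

V ≈ 11.3 V

Below node A the series string R2+R3 = 2071 Ω sits in parallel with the 6270 Ω load: 1557 Ω.
V_A = 15.3 × 1557/(560 + 1557) = 11.3 V.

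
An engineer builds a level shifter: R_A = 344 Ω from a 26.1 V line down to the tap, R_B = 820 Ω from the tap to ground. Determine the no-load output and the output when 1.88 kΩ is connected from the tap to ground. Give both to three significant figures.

Unloaded: 18.4 V; loaded: 16.3 V

Open-circuit: V = 26.1 × 820/(344 + 820) = 18.4 V.
With the load, R_B becomes R_B‖R_L = 571.0 Ω, so V = 26.1 × 571.0/915.0 = 16.3 V.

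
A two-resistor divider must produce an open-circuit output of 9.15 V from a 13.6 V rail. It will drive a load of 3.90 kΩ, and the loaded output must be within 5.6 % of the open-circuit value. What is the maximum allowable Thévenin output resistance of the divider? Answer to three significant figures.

R_th ≤ 231 Ω

Loading drop = R_th/(R_th + R_L) ≤ 0.0560, so R_th ≤ R_L · ε/(1−ε) = 3.90 kΩ × 0.0560/0.9440 = 231 Ω.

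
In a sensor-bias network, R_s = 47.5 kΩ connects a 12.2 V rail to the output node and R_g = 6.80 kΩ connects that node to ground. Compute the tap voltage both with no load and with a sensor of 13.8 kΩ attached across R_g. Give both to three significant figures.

Open-circuit: V = 12.2 × 6.80/(47.5 + 6.80) = 1.53 V.
With the load, R_g becomes R_g‖R_L = 4.555 kΩ, so V = 12.2 × 4.555/52.06 = 1.07 V.

Unloaded: 1.53 V; loaded: 1.07 V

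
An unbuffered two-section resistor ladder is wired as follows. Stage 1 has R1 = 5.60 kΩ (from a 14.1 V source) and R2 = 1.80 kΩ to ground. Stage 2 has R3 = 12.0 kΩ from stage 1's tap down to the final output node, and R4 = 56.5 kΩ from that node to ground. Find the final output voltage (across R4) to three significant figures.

V_out ≈ 2.77 V

Stage 2 presents R3+R4 = 68.50 kΩ as a load on stage 1's tap.
Stage 1's lower leg becomes R2‖(R3+R4) = 1.754 kΩ, so V_mid = 14.1 × 1.754/7.354 = 3.363 V.
Stage 2 is itself unloaded: V_out = V_mid × R4/(R3+R4) = 3.363 × 56.5/68.50 = 2.77 V.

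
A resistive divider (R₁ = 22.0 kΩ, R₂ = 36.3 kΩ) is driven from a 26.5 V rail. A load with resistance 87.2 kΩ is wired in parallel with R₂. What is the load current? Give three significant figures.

R₂‖R_L = 25.63 kΩ; V_out = 26.5 × 25.63/47.63 = 14.26 V.
I_L = V_out / R_L = 14.26 / 87.2 kΩ = 0.164 mA.

I_L ≈ 0.164 mA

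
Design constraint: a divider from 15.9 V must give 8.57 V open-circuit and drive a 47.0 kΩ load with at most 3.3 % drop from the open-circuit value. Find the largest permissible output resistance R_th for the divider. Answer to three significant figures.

Loading drop = R_th/(R_th + R_L) ≤ 0.0330, so R_th ≤ R_L · ε/(1−ε) = 47.0 kΩ × 0.0330/0.9670 = 1.60 kΩ.

R_th ≤ 1.60 kΩ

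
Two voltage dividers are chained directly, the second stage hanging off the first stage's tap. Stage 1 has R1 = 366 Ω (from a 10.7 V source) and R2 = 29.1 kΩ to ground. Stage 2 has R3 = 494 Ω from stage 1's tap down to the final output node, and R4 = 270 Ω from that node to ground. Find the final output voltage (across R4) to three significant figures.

V_out ≈ 2.54 V

Stage 2 presents R3+R4 = 764.0 Ω as a load on stage 1's tap.
Stage 1's lower leg becomes R2‖(R3+R4) = 744.5 Ω, so V_mid = 10.7 × 744.5/1110 = 7.173 V.
Stage 2 is itself unloaded: V_out = V_mid × R4/(R3+R4) = 7.173 × 270/764.0 = 2.54 V.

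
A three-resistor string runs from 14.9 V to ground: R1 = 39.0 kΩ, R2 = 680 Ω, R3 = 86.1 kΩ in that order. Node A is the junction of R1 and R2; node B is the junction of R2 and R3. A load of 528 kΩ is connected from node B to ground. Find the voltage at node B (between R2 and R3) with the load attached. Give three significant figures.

V ≈ 9.70 V

At node B, R3 is in parallel with the load: R3‖R_L = 74030 Ω.
Below node A the resistance is R2 + (R3‖R_L) = 74710 Ω, so V_A = 14.9 × 74710/113700 = 9.790 V.
Then V_B = V_A × (R3‖R_L)/(R2 + R3‖R_L) = 9.790 × 74030/74710 = 9.70 V.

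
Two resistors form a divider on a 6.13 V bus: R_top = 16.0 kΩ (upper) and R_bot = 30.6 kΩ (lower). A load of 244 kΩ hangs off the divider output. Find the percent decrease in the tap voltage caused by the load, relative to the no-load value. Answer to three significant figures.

The divider's output (Thévenin) resistance is R_top‖R_bot = 10.51 kΩ.
Fractional drop under load = R_th/(R_th + R_L) = 10.51 / (10.51 + 244) = 0.04128.
So the output falls by 4.13 %.

4.13 %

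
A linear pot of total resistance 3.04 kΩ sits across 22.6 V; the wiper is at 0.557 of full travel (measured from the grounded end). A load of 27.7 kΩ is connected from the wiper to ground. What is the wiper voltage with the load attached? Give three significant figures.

The wiper splits the pot into (1−α)R = 1.347 kΩ above and αR = 1.693 kΩ below.
Lower section ‖ load = 1.596 kΩ.
V_wiper = 22.6 × 1.596/(1.347 + 1.596) = 12.3 V.

V ≈ 12.3 V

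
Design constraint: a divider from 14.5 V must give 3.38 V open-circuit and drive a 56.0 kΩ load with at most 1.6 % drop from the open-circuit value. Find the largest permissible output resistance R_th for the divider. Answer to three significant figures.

Loading drop = R_th/(R_th + R_L) ≤ 0.0160, so R_th ≤ R_L · ε/(1−ε) = 56.0 kΩ × 0.0160/0.9840 = 911 Ω.

R_th ≤ 911 Ω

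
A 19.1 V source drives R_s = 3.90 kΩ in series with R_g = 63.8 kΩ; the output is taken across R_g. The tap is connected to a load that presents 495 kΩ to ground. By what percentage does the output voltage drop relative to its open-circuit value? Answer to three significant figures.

The divider's output (Thévenin) resistance is R_s‖R_g = 3.675 kΩ.
Fractional drop under load = R_th/(R_th + R_L) = 3.675 / (3.675 + 495) = 0.007370.
So the output falls by 0.737 %.

0.737 %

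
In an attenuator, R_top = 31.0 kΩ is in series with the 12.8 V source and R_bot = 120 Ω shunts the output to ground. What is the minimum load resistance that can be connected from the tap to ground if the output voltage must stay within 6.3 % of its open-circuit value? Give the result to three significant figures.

Output resistance R_th = R_top‖R_bot = (31000 × 120)/31120 = 119.5 Ω.
The fractional drop is R_th/(R_th + R_L); requiring this ≤ 0.0630 gives R_L ≥ R_th(1/0.0630 − 1) = 119.5 × 14.87 = 1.78 kΩ.

R_L(min) ≈ 1.78 kΩ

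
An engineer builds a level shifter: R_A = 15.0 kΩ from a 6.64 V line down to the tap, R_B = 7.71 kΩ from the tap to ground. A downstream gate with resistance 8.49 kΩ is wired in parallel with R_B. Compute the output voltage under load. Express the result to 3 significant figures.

The load sits in parallel with R_B: R_B‖R_L = (7.71 × 8.49) / (7.71 + 8.49) = 4.041 kΩ.
V_out = 6.64 × 4.041 / (15.0 + 4.041) = 6.64 × 4.041/19.04 = 1.41 V.
(Unloaded it would have been 2.25 V.)

V_out ≈ 1.41 V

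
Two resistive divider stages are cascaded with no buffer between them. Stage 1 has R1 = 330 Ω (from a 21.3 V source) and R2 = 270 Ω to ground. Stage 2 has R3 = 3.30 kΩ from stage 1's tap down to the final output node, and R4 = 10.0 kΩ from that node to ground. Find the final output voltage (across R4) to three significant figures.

Stage 2 presents R3+R4 = 13300 Ω as a load on stage 1's tap.
Stage 1's lower leg becomes R2‖(R3+R4) = 264.6 Ω, so V_mid = 21.3 × 264.6/594.6 = 9.479 V.
Stage 2 is itself unloaded: V_out = V_mid × R4/(R3+R4) = 9.479 × 10000/13300 = 7.13 V.

V_out ≈ 7.13 V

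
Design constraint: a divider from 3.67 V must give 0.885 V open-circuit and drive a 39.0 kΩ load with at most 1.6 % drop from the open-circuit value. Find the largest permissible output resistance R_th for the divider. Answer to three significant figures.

R_th ≤ 634 Ω

Loading drop = R_th/(R_th + R_L) ≤ 0.0160, so R_th ≤ R_L · ε/(1−ε) = 39.0 kΩ × 0.0160/0.9840 = 634 Ω.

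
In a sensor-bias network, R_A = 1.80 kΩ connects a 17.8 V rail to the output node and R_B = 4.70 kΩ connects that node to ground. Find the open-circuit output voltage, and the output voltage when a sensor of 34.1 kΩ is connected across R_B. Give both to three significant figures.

Unloaded: 12.9 V; loaded: 12.4 V

Open-circuit: V = 17.8 × 4.70/(1.80 + 4.70) = 12.9 V.
With the load, R_B becomes R_B‖R_L = 4.131 kΩ, so V = 17.8 × 4.131/5.931 = 12.4 V.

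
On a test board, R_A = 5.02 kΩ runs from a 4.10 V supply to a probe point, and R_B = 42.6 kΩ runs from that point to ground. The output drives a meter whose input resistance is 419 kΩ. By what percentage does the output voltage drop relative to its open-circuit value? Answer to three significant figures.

1.06 %

The divider's output (Thévenin) resistance is R_A‖R_B = 4.491 kΩ.
Fractional drop under load = R_th/(R_th + R_L) = 4.491 / (4.491 + 419) = 0.01060.
So the output falls by 1.06 %.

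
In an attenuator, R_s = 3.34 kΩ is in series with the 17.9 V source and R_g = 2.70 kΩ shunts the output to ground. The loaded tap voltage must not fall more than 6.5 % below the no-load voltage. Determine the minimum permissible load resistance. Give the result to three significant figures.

R_L(min) ≈ 21.5 kΩ

Output resistance R_th = R_s‖R_g = (3.34 × 2.70)/6.040 = 1.493 kΩ.
The fractional drop is R_th/(R_th + R_L); requiring this ≤ 0.0650 gives R_L ≥ R_th(1/0.0650 − 1) = 1.493 × 14.38 = 21.5 kΩ.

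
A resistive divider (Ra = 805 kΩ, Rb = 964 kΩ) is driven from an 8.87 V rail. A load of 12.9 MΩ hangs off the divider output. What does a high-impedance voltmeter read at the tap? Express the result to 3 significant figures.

V_out ≈ 4.67 V

The load sits in parallel with Rb: Rb‖R_L = (964 × 12900) / (964 + 12900) = 897.0 kΩ.
V_out = 8.87 × 897.0 / (805 + 897.0) = 8.87 × 897.0/1702 = 4.67 V.
(Unloaded it would have been 4.83 V.)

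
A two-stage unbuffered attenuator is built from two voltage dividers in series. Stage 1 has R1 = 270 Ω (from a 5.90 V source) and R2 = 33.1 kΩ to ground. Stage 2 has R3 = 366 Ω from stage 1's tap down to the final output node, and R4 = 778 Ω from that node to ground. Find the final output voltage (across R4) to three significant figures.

Stage 2 presents R3+R4 = 1144 Ω as a load on stage 1's tap.
Stage 1's lower leg becomes R2‖(R3+R4) = 1106 Ω, so V_mid = 5.90 × 1106/1376 = 4.742 V.
Stage 2 is itself unloaded: V_out = V_mid × R4/(R3+R4) = 4.742 × 778/1144 = 3.22 V.

V_out ≈ 3.22 V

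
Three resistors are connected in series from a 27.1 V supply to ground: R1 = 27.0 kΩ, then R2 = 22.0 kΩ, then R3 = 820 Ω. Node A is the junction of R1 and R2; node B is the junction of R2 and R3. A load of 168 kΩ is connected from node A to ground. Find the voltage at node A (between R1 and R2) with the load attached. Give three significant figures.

Below node A the series string R2+R3 = 22820 Ω sits in parallel with the 168000 Ω load: 20090 Ω.
V_A = 27.1 × 20090/(27000 + 20090) = 11.6 V.

V ≈ 11.6 V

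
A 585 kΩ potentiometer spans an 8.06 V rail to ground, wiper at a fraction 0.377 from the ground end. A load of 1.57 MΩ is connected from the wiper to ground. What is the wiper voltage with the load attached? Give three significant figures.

The wiper splits the pot into (1−α)R = 364.5 kΩ above and αR = 220.5 kΩ below.
Lower section ‖ load = 193.4 kΩ.
V_wiper = 8.06 × 193.4/(364.5 + 193.4) = 2.79 V.

V ≈ 2.79 V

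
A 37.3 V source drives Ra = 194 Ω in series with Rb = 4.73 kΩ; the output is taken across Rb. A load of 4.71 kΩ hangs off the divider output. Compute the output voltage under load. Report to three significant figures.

The load sits in parallel with Rb: Rb‖R_L = (4730 × 4710) / (4730 + 4710) = 2360 Ω.
V_out = 37.3 × 2360 / (194 + 2360) = 37.3 × 2360/2554 = 34.5 V.

V_out ≈ 34.5 V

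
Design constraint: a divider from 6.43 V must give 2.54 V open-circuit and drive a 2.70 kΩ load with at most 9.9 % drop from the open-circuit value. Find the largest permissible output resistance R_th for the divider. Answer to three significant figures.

Loading drop = R_th/(R_th + R_L) ≤ 0.0990, so R_th ≤ R_L · ε/(1−ε) = 2.70 kΩ × 0.0990/0.9010 = 297 Ω.

R_th ≤ 297 Ω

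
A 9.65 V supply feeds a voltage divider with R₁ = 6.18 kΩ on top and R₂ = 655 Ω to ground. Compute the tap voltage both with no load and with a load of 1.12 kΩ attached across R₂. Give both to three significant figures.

Open-circuit: V = 9.65 × 655/(6180 + 655) = 0.925 V.
With the load, R₂ becomes R₂‖R_L = 413.3 Ω, so V = 9.65 × 413.3/6593 = 0.605 V.

Unloaded: 0.925 V; loaded: 0.605 V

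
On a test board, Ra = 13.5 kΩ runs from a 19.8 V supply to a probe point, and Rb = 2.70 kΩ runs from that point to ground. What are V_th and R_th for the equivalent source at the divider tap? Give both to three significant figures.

V_th = 3.30 V, R_th = 2.25 kΩ

V_th is the open-circuit tap voltage: 19.8 × 2.70/(13.5 + 2.70) = 3.30 V.
With the supply zeroed, Ra and Rb appear in parallel from the tap: R_th = Ra‖Rb = (13.5 × 2.70)/16.20 = 2.25 kΩ.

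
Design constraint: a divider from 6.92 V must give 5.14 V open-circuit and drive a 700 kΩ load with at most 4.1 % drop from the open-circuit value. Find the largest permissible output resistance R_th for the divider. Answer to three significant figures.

R_th ≤ 29.9 kΩ

Loading drop = R_th/(R_th + R_L) ≤ 0.0410, so R_th ≤ R_L · ε/(1−ε) = 700 kΩ × 0.0410/0.9590 = 29.9 kΩ.
(Any R1, R2 with R2/(R1+R2) = 0.743 and R1‖R2 ≤ 29.9 kΩ will meet the spec.)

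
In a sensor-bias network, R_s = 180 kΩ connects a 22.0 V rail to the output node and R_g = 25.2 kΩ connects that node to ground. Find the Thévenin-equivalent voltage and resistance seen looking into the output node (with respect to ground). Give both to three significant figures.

V_th = 2.70 V, R_th = 22.1 kΩ

V_th is the open-circuit tap voltage: 22.0 × 25.2/(180 + 25.2) = 2.70 V.
With the supply zeroed, R_s and R_g appear in parallel from the tap: R_th = R_s‖R_g = (180 × 25.2)/205.2 = 22.1 kΩ.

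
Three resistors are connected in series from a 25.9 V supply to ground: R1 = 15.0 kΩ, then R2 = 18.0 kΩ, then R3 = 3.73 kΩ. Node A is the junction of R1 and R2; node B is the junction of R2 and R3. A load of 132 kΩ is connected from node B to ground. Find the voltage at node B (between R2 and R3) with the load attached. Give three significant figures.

At node B, R3 is in parallel with the load: R3‖R_L = 3.627 kΩ.
Below node A the resistance is R2 + (R3‖R_L) = 21.63 kΩ, so V_A = 25.9 × 21.63/36.63 = 15.29 V.
Then V_B = V_A × (R3‖R_L)/(R2 + R3‖R_L) = 15.29 × 3.627/21.63 = 2.57 V.

V ≈ 2.57 V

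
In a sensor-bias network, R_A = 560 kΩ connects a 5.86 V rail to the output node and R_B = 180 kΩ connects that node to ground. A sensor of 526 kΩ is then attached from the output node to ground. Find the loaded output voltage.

V_out ≈ 1.13 V

The load sits in parallel with R_B: R_B‖R_L = (180 × 526) / (180 + 526) = 134.1 kΩ.
V_out = 5.86 × 134.1 / (560 + 134.1) = 5.86 × 134.1/694.1 = 1.13 V.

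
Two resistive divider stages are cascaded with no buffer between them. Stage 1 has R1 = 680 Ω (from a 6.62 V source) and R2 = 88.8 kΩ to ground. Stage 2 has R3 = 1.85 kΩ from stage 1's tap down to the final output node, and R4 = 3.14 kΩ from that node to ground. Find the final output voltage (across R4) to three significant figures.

Stage 2 presents R3+R4 = 4990 Ω as a load on stage 1's tap.
Stage 1's lower leg becomes R2‖(R3+R4) = 4725 Ω, so V_mid = 6.62 × 4725/5405 = 5.787 V.
Stage 2 is itself unloaded: V_out = V_mid × R4/(R3+R4) = 5.787 × 3140/4990 = 3.64 V.

V_out ≈ 3.64 V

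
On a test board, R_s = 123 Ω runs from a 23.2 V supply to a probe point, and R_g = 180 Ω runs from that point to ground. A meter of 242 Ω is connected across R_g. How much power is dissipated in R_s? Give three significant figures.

P ≈ 1290 mW

Total resistance from the source is R_s + (R_g‖R_L) = 226.2 Ω, so I = 23.2/226.2 Ω = 102.6 mA.
P = I²·R_s = (102.6 mA)² × 123 Ω = 1290 mW.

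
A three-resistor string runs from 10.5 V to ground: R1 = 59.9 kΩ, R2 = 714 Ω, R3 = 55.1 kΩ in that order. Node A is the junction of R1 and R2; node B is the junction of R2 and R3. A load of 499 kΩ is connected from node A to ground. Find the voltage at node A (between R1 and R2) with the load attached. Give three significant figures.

Below node A the series string R2+R3 = 55810 Ω sits in parallel with the 499000 Ω load: 50200 Ω.
V_A = 10.5 × 50200/(59900 + 50200) = 4.79 V.

V ≈ 4.79 V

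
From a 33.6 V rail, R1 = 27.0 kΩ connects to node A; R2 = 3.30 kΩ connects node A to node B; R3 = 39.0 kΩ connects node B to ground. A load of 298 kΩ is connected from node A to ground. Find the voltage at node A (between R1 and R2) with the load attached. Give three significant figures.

V ≈ 19.4 V

Below node A the series string R2+R3 = 42.30 kΩ sits in parallel with the 298 kΩ load: 37.04 kΩ.
V_A = 33.6 × 37.04/(27.0 + 37.04) = 19.4 V.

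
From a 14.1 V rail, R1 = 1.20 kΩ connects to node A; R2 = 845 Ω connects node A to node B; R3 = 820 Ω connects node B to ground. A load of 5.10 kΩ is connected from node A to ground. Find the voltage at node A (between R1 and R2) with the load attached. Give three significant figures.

Below node A the series string R2+R3 = 1665 Ω sits in parallel with the 5100 Ω load: 1255 Ω.
V_A = 14.1 × 1255/(1200 + 1255) = 7.21 V.

V ≈ 7.21 V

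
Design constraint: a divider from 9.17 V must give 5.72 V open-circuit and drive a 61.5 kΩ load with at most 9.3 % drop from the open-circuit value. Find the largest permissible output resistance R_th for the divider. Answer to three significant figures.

R_th ≤ 6.31 kΩ

Loading drop = R_th/(R_th + R_L) ≤ 0.0930, so R_th ≤ R_L · ε/(1−ε) = 61.5 kΩ × 0.0930/0.9070 = 6.31 kΩ.
(Any R1, R2 with R2/(R1+R2) = 0.624 and R1‖R2 ≤ 6.31 kΩ will meet the spec.)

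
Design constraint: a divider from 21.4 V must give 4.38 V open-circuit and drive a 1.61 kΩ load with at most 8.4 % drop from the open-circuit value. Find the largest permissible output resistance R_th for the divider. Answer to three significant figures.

Loading drop = R_th/(R_th + R_L) ≤ 0.0840, so R_th ≤ R_L · ε/(1−ε) = 1.61 kΩ × 0.0840/0.9160 = 148 Ω.

R_th ≤ 148 Ω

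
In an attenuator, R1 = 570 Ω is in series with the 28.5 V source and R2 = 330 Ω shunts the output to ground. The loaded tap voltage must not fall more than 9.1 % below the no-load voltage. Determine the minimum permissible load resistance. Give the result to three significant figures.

R_L(min) ≈ 2.09 kΩ

Output resistance R_th = R1‖R2 = (570 × 330)/900.0 = 209.0 Ω.
The fractional drop is R_th/(R_th + R_L); requiring this ≤ 0.0910 gives R_L ≥ R_th(1/0.0910 − 1) = 209.0 × 9.989 = 2.09 kΩ.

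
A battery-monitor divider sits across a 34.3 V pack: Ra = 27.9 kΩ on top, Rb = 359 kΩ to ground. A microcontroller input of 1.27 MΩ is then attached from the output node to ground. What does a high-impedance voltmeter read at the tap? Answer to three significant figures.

The load sits in parallel with Rb: Rb‖R_L = (359 × 1270) / (359 + 1270) = 279.9 kΩ.
V_out = 34.3 × 279.9 / (27.9 + 279.9) = 34.3 × 279.9/307.8 = 31.2 V.

V_out ≈ 31.2 V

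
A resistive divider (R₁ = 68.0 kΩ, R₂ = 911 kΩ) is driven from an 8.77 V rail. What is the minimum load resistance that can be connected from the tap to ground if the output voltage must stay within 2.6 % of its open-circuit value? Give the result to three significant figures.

R_L(min) ≈ 2.37 MΩ

Output resistance R_th = R₁‖R₂ = (68.0 × 911)/979.0 = 63.28 kΩ.
The fractional drop is R_th/(R_th + R_L); requiring this ≤ 0.0260 gives R_L ≥ R_th(1/0.0260 − 1) = 63.28 × 37.46 = 2.37 MΩ.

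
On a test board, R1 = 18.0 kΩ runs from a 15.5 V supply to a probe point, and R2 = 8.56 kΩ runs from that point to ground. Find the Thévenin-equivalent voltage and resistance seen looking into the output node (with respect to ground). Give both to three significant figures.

V_th is the open-circuit tap voltage: 15.5 × 8.56/(18.0 + 8.56) = 5.00 V.
With the supply zeroed, R1 and R2 appear in parallel from the tap: R_th = R1‖R2 = (18.0 × 8.56)/26.56 = 5.80 kΩ.

V_th = 5.00 V, R_th = 5.80 kΩ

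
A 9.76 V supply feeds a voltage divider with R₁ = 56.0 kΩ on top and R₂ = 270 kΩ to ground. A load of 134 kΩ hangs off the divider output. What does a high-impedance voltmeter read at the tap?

The load sits in parallel with R₂: R₂‖R_L = (270 × 134) / (270 + 134) = 89.55 kΩ.
V_out = 9.76 × 89.55 / (56.0 + 89.55) = 9.76 × 89.55/145.6 = 6.00 V.

V_out ≈ 6.00 V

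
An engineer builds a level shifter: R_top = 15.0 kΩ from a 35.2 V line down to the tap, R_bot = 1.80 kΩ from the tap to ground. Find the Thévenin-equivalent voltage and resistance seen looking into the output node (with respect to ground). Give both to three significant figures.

V_th is the open-circuit tap voltage: 35.2 × 1.80/(15.0 + 1.80) = 3.77 V.
With the supply zeroed, R_top and R_bot appear in parallel from the tap: R_th = R_top‖R_bot = (15.0 × 1.80)/16.80 = 1.61 kΩ.

V_th = 3.77 V, R_th = 1.61 kΩ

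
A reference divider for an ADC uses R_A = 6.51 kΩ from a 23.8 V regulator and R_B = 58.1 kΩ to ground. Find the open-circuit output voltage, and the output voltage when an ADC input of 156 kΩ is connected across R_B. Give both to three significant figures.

Open-circuit: V = 23.8 × 58.1/(6.51 + 58.1) = 21.4 V.
With the load, R_B becomes R_B‖R_L = 42.33 kΩ, so V = 23.8 × 42.33/48.84 = 20.6 V.

Unloaded: 21.4 V; loaded: 20.6 V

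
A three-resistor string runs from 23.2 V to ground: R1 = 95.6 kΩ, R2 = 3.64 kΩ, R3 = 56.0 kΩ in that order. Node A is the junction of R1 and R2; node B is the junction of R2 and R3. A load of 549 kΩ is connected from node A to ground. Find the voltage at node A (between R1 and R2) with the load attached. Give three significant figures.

V ≈ 8.35 V

Below node A the series string R2+R3 = 59.64 kΩ sits in parallel with the 549 kΩ load: 53.80 kΩ.
V_A = 23.2 × 53.80/(95.6 + 53.80) = 8.35 V.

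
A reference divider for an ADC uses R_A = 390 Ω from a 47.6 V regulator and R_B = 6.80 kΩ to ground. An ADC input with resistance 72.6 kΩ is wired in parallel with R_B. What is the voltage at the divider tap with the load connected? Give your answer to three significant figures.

The load sits in parallel with R_B: R_B‖R_L = (6800 × 72600) / (6800 + 72600) = 6218 Ω.
V_out = 47.6 × 6218 / (390 + 6218) = 47.6 × 6218/6608 = 44.8 V.
(Unloaded it would have been 45.0 V.)

V_out ≈ 44.8 V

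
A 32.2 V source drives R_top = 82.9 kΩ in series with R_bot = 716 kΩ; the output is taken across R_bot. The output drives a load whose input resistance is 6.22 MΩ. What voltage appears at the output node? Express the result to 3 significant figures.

V_out ≈ 28.5 V

The load sits in parallel with R_bot: R_bot‖R_L = (716 × 6220) / (716 + 6220) = 642.1 kΩ.
V_out = 32.2 × 642.1 / (82.9 + 642.1) = 32.2 × 642.1/725.0 = 28.5 V.
(Unloaded it would have been 28.9 V.)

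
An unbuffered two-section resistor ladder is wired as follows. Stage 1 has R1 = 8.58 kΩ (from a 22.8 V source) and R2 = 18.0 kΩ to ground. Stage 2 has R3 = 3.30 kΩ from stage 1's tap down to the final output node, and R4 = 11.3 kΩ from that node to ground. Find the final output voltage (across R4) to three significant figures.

Stage 2 presents R3+R4 = 14.60 kΩ as a load on stage 1's tap.
Stage 1's lower leg becomes R2‖(R3+R4) = 8.061 kΩ, so V_mid = 22.8 × 8.061/16.64 = 11.04 V.
Stage 2 is itself unloaded: V_out = V_mid × R4/(R3+R4) = 11.04 × 11.3/14.60 = 8.55 V.

V_out ≈ 8.55 V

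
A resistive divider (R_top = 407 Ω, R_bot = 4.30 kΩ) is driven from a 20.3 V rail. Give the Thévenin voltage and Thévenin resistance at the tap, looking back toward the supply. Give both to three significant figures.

V_th = 18.5 V, R_th = 372 Ω

V_th is the open-circuit tap voltage: 20.3 × 4300/(407 + 4300) = 18.5 V.
With the supply zeroed, R_top and R_bot appear in parallel from the tap: R_th = R_top‖R_bot = (407 × 4300)/4707 = 372 Ω.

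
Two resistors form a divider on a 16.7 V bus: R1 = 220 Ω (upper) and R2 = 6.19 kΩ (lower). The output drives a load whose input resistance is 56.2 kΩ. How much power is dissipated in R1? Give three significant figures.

Total resistance from the source is R1 + (R2‖R_L) = 5796 Ω, so I = 16.7/5796 Ω = 2.881 mA.
P = I²·R1 = (2.881 mA)² × 220 Ω = 1.83 mW.

P ≈ 1.83 mW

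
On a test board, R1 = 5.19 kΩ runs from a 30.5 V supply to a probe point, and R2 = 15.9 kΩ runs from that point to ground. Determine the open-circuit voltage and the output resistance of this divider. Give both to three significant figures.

V_th = 23.0 V, R_th = 3.91 kΩ

V_th is the open-circuit tap voltage: 30.5 × 15.9/(5.19 + 15.9) = 23.0 V.
With the supply zeroed, R1 and R2 appear in parallel from the tap: R_th = R1‖R2 = (5.19 × 15.9)/21.09 = 3.91 kΩ.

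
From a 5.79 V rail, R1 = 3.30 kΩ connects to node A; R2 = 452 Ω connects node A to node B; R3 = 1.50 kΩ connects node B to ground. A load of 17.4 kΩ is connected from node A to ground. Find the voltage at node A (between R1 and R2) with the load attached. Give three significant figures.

V ≈ 2.01 V

Below node A the series string R2+R3 = 1952 Ω sits in parallel with the 17400 Ω load: 1755 Ω.
V_A = 5.79 × 1755/(3300 + 1755) = 2.01 V.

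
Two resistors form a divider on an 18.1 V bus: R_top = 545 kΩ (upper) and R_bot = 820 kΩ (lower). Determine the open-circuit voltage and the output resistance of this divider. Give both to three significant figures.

V_th is the open-circuit tap voltage: 18.1 × 820/(545 + 820) = 10.9 V.
With the supply zeroed, R_top and R_bot appear in parallel from the tap: R_th = R_top‖R_bot = (545 × 820)/1365 = 327 kΩ.

V_th = 10.9 V, R_th = 327 kΩ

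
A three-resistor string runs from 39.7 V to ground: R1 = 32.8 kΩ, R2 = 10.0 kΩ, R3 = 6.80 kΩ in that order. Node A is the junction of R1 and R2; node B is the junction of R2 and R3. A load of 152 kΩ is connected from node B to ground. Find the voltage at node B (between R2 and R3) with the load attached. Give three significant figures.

V ≈ 5.24 V

At node B, R3 is in parallel with the load: R3‖R_L = 6.509 kΩ.
Below node A the resistance is R2 + (R3‖R_L) = 16.51 kΩ, so V_A = 39.7 × 16.51/49.31 = 13.29 V.
Then V_B = V_A × (R3‖R_L)/(R2 + R3‖R_L) = 13.29 × 6.509/16.51 = 5.24 V.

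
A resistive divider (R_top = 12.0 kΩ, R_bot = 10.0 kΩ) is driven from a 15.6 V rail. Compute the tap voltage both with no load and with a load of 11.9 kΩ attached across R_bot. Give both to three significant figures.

Unloaded: 7.09 V; loaded: 4.86 V

Open-circuit: V = 15.6 × 10.0/(12.0 + 10.0) = 7.09 V.
With the load, R_bot becomes R_bot‖R_L = 5.434 kΩ, so V = 15.6 × 5.434/17.43 = 4.86 V.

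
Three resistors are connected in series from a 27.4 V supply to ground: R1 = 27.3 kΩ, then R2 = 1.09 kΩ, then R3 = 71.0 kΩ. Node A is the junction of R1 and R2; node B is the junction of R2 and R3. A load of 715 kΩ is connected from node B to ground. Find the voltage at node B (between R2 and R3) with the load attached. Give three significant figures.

At node B, R3 is in parallel with the load: R3‖R_L = 64.59 kΩ.
Below node A the resistance is R2 + (R3‖R_L) = 65.68 kΩ, so V_A = 27.4 × 65.68/92.98 = 19.35 V.
Then V_B = V_A × (R3‖R_L)/(R2 + R3‖R_L) = 19.35 × 64.59/65.68 = 19.0 V.

V ≈ 19.0 V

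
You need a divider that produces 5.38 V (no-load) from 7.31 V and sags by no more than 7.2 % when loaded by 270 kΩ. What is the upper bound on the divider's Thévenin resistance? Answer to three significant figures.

Loading drop = R_th/(R_th + R_L) ≤ 0.0720, so R_th ≤ R_L · ε/(1−ε) = 270 kΩ × 0.0720/0.9280 = 20.9 kΩ.

R_th ≤ 20.9 kΩ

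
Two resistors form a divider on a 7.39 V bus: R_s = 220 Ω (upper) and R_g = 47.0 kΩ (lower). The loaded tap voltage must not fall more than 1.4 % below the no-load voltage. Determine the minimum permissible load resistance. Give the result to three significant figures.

R_L(min) ≈ 15.4 kΩ

Output resistance R_th = R_s‖R_g = (220 × 47000)/47220 = 219.0 Ω.
The fractional drop is R_th/(R_th + R_L); requiring this ≤ 0.0140 gives R_L ≥ R_th(1/0.0140 − 1) = 219.0 × 70.43 = 15.4 kΩ.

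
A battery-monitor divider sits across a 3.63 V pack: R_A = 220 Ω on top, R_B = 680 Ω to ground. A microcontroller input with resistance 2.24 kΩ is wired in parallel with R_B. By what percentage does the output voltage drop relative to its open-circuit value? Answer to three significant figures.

The divider's output (Thévenin) resistance is R_A‖R_B = 166.2 Ω.
Fractional drop under load = R_th/(R_th + R_L) = 166.2 / (166.2 + 2240) = 0.06908.
So the output falls by 6.91 %.

6.91 %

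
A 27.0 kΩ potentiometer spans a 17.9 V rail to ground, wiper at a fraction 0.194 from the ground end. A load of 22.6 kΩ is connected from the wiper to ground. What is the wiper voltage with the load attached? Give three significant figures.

The wiper splits the pot into (1−α)R = 21.76 kΩ above and αR = 5.238 kΩ below.
Lower section ‖ load = 4.252 kΩ.
V_wiper = 17.9 × 4.252/(21.76 + 4.252) = 2.93 V.

V ≈ 2.93 V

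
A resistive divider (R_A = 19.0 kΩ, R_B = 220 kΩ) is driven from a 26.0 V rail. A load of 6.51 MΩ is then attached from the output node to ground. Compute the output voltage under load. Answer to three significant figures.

The load sits in parallel with R_B: R_B‖R_L = (220 × 6510) / (220 + 6510) = 212.8 kΩ.
V_out = 26.0 × 212.8 / (19.0 + 212.8) = 26.0 × 212.8/231.8 = 23.9 V.
(Unloaded it would have been 23.9 V.)

V_out ≈ 23.9 V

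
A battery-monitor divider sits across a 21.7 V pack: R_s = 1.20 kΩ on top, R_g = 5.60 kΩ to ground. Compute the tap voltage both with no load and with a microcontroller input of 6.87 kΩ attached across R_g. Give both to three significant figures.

Unloaded: 17.9 V; loaded: 15.6 V

Open-circuit: V = 21.7 × 5.60/(1.20 + 5.60) = 17.9 V.
With the load, R_g becomes R_g‖R_L = 3.085 kΩ, so V = 21.7 × 3.085/4.285 = 15.6 V.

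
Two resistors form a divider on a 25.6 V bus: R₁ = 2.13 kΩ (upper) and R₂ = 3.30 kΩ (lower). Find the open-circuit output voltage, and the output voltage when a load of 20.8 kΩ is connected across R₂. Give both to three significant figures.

Open-circuit: V = 25.6 × 3.30/(2.13 + 3.30) = 15.6 V.
With the load, R₂ becomes R₂‖R_L = 2.848 kΩ, so V = 25.6 × 2.848/4.978 = 14.6 V.

Unloaded: 15.6 V; loaded: 14.6 V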